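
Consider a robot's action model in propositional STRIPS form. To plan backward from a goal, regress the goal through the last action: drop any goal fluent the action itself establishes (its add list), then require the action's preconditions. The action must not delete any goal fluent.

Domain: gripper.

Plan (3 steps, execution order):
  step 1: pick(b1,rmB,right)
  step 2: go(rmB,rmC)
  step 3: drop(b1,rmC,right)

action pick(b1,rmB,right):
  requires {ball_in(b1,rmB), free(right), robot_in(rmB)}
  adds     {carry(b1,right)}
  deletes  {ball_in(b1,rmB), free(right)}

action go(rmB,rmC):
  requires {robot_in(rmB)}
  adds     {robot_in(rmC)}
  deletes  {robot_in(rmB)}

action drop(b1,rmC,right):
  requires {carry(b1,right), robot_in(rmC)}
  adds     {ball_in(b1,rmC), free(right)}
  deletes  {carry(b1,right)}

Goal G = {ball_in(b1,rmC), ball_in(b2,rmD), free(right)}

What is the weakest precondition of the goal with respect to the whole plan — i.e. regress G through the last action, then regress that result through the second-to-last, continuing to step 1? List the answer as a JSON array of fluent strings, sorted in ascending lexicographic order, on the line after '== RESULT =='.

Work backward from the goal:
  through step 3 (drop(b1,rmC,right)): drop {ball_in(b1,rmC), free(right)}, keep {ball_in(b2,rmD)}, require {carry(b1,right), robot_in(rmC)}
    → {ball_in(b2,rmD), carry(b1,right), robot_in(rmC)}
  through step 2 (go(rmB,rmC)): drop {robot_in(rmC)}, keep {ball_in(b2,rmD), carry(b1,right)}, require {robot_in(rmB)}
    → {ball_in(b2,rmD), carry(b1,right), robot_in(rmB)}
  through step 1 (pick(b1,rmB,right)): drop {carry(b1,right)}, keep {ball_in(b2,rmD), robot_in(rmB)}, require {ball_in(b1,rmB), free(right), robot_in(rmB)}
    → {ball_in(b1,rmB), ball_in(b2,rmD), free(right), robot_in(rmB)}

== RESULT ==
["ball_in(b1,rmB)", "ball_in(b2,rmD)", "free(right)", "robot_in(rmB)"]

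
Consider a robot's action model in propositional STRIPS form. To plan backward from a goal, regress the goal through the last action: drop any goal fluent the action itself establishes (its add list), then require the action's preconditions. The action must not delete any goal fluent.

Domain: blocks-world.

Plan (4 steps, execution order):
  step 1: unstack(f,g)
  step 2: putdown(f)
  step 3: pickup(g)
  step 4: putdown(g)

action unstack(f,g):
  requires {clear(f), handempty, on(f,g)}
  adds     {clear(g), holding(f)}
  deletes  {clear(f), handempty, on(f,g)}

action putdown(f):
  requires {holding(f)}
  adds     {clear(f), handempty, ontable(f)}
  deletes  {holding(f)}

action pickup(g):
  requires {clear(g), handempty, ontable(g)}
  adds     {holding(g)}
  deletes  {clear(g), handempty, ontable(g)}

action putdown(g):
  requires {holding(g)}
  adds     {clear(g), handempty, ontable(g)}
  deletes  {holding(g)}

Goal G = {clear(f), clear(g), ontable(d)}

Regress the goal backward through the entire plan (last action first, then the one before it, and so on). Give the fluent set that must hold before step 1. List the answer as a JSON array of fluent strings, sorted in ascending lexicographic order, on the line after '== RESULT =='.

Work backward from the goal:
  through step 4 (putdown(g)): drop {clear(g)}, keep {clear(f), ontable(d)}, require {holding(g)}
    → {clear(f), holding(g), ontable(d)}
  through step 3 (pickup(g)): drop {holding(g)}, keep {clear(f), ontable(d)}, require {clear(g), handempty, ontable(g)}
    → {clear(f), clear(g), handempty, ontable(d), ontable(g)}
  through step 2 (putdown(f)): drop {clear(f), handempty}, keep {clear(g), ontable(d), ontable(g)}, require {holding(f)}
    → {clear(g), holding(f), ontable(d), ontable(g)}
  through step 1 (unstack(f,g)): drop {clear(g), holding(f)}, keep {ontable(d), ontable(g)}, require {clear(f), handempty, on(f,g)}
    → {clear(f), handempty, on(f,g), ontable(d), ontable(g)}

== RESULT ==
["clear(f)", "handempty", "on(f,g)", "ontable(d)", "ontable(g)"]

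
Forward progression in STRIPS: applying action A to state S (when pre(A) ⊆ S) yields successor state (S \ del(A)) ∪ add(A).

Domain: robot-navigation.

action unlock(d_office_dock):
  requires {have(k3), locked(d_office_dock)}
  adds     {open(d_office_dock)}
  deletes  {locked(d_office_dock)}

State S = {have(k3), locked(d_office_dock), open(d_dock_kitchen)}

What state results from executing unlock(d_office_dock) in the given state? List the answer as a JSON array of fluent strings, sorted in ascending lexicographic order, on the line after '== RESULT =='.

Progress:
  pre ⊆ S: {have(k3), locked(d_office_dock)} ⊆ S  — applicable
  S \ del = {have(k3), open(d_dock_kitchen)}
  ∪ add   = {have(k3), open(d_dock_kitchen), open(d_office_dock)}

== RESULT ==
["have(k3)", "open(d_dock_kitchen)", "open(d_office_dock)"]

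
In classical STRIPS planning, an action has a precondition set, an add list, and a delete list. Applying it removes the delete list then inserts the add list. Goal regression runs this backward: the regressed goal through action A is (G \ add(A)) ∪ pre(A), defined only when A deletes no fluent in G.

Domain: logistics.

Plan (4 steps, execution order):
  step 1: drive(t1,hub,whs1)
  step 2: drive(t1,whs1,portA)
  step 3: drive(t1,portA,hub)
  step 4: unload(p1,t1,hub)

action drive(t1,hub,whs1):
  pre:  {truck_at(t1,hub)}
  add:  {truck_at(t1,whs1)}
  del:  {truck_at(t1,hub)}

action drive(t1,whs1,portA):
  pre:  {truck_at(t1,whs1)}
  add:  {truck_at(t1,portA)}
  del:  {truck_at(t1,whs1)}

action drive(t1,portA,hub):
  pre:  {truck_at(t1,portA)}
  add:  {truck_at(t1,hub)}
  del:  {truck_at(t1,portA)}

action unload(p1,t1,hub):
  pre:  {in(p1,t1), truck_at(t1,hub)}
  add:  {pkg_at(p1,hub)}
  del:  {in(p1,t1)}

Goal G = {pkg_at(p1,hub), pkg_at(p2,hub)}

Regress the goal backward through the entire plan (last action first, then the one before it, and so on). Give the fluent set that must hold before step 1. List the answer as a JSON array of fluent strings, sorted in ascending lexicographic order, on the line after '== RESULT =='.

Work backward from the goal:
  through step 4 (unload(p1,t1,hub)): drop {pkg_at(p1,hub)}, keep {pkg_at(p2,hub)}, require {in(p1,t1), truck_at(t1,hub)}
    → {in(p1,t1), pkg_at(p2,hub), truck_at(t1,hub)}
  through step 3 (drive(t1,portA,hub)): drop {truck_at(t1,hub)}, keep {in(p1,t1), pkg_at(p2,hub)}, require {truck_at(t1,portA)}
    → {in(p1,t1), pkg_at(p2,hub), truck_at(t1,portA)}
  through step 2 (drive(t1,whs1,portA)): drop {truck_at(t1,portA)}, keep {in(p1,t1), pkg_at(p2,hub)}, require {truck_at(t1,whs1)}
    → {in(p1,t1), pkg_at(p2,hub), truck_at(t1,whs1)}
  through step 1 (drive(t1,hub,whs1)): drop {truck_at(t1,whs1)}, keep {in(p1,t1), pkg_at(p2,hub)}, require {truck_at(t1,hub)}
    → {in(p1,t1), pkg_at(p2,hub), truck_at(t1,hub)}

== RESULT ==
["in(p1,t1)", "pkg_at(p2,hub)", "truck_at(t1,hub)"]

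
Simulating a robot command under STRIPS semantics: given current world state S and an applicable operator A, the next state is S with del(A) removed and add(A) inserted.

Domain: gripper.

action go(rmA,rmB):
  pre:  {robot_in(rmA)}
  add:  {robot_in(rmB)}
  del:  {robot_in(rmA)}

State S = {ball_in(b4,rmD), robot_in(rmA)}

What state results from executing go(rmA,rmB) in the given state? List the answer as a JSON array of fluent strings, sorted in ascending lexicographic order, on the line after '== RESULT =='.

Compute (S \ del) ∪ add:
  pre ⊆ S: {robot_in(rmA)} ⊆ S  — applicable
  S \ del = {ball_in(b4,rmD)}
  ∪ add   = {ball_in(b4,rmD), robot_in(rmB)}

== RESULT ==
["ball_in(b4,rmD)", "robot_in(rmB)"]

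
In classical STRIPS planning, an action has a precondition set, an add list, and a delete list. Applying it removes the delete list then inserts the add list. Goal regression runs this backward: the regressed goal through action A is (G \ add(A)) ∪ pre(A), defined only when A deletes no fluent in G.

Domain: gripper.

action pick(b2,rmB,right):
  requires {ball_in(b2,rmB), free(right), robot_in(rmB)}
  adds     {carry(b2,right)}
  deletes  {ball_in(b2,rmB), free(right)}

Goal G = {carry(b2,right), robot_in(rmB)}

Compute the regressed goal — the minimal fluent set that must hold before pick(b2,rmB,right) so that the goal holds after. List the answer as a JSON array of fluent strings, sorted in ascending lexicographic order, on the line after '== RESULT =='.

Compute (G \ add) ∪ pre:
  G ∩ del = {}  (empty — regression defined)
  G \ add = {carry(b2,right), robot_in(rmB)} \ {carry(b2,right)} = {robot_in(rmB)}
  ∪ pre   = {robot_in(rmB)} ∪ {ball_in(b2,rmB), free(right), robot_in(rmB)}
          = {ball_in(b2,rmB), free(right), robot_in(rmB)}

== RESULT ==
["ball_in(b2,rmB)", "free(right)", "robot_in(rmB)"]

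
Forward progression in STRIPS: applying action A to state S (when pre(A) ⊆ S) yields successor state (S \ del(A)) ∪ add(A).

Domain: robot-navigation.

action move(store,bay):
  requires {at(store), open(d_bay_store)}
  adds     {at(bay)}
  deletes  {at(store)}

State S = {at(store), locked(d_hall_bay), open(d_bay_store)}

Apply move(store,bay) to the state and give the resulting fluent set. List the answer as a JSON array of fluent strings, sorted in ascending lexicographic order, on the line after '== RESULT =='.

Progress:
  pre ⊆ S: {at(store), open(d_bay_store)} ⊆ S  — applicable
  S \ del = {locked(d_hall_bay), open(d_bay_store)}
  ∪ add   = {at(bay), locked(d_hall_bay), open(d_bay_store)}

== RESULT ==
["at(bay)", "locked(d_hall_bay)", "open(d_bay_store)"]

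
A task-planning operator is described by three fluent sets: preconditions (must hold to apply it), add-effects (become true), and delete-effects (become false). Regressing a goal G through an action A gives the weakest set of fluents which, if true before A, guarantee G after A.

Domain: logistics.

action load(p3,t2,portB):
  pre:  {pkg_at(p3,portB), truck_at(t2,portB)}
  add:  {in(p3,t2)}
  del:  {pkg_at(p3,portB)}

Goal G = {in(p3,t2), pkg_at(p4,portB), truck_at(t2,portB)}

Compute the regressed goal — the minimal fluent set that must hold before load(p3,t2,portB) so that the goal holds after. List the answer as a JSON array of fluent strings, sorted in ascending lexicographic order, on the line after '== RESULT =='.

Compute (G \ add) ∪ pre:
  G ∩ del = {}  (empty — regression defined)
  G \ add = {in(p3,t2), pkg_at(p4,portB), truck_at(t2,portB)} \ {in(p3,t2)} = {pkg_at(p4,portB), truck_at(t2,portB)}
  ∪ pre   = {pkg_at(p4,portB), truck_at(t2,portB)} ∪ {pkg_at(p3,portB), truck_at(t2,portB)}
          = {pkg_at(p3,portB), pkg_at(p4,portB), truck_at(t2,portB)}

== RESULT ==
["pkg_at(p3,portB)", "pkg_at(p4,portB)", "truck_at(t2,portB)"]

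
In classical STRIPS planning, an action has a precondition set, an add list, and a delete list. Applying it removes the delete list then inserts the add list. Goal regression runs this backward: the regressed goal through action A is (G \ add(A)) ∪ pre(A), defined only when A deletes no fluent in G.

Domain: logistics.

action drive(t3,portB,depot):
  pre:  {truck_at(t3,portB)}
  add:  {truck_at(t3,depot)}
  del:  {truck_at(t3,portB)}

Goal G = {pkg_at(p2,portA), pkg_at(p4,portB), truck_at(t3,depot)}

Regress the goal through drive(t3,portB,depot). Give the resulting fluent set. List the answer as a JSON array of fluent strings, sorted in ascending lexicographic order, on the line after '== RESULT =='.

Regress:
  G ∩ del = {}  (empty — regression defined)
  G \ add = {pkg_at(p2,portA), pkg_at(p4,portB), truck_at(t3,depot)} \ {truck_at(t3,depot)} = {pkg_at(p2,portA), pkg_at(p4,portB)}
  ∪ pre   = {pkg_at(p2,portA), pkg_at(p4,portB)} ∪ {truck_at(t3,portB)}
          = {pkg_at(p2,portA), pkg_at(p4,portB), truck_at(t3,portB)}

== RESULT ==
["pkg_at(p2,portA)", "pkg_at(p4,portB)", "truck_at(t3,portB)"]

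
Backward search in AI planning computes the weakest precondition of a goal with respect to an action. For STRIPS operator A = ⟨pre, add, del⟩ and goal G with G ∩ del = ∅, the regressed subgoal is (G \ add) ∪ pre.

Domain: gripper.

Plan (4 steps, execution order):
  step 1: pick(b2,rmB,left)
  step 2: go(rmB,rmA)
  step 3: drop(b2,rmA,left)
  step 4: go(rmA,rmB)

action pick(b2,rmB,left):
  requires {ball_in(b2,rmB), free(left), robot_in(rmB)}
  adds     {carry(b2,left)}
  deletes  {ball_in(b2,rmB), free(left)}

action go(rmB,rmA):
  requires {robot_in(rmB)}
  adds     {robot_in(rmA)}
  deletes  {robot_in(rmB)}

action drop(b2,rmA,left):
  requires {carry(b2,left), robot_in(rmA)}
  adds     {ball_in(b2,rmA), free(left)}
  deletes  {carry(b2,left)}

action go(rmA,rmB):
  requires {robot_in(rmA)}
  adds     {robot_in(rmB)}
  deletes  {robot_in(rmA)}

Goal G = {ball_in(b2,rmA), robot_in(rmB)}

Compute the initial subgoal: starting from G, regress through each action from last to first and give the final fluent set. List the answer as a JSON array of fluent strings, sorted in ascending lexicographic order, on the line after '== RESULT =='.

Regress step by step:
  through step 4 (go(rmA,rmB)): drop {robot_in(rmB)}, keep {ball_in(b2,rmA)}, require {robot_in(rmA)}
    → {ball_in(b2,rmA), robot_in(rmA)}
  through step 3 (drop(b2,rmA,left)): drop {ball_in(b2,rmA)}, keep {robot_in(rmA)}, require {carry(b2,left), robot_in(rmA)}
    → {carry(b2,left), robot_in(rmA)}
  through step 2 (go(rmB,rmA)): drop {robot_in(rmA)}, keep {carry(b2,left)}, require {robot_in(rmB)}
    → {carry(b2,left), robot_in(rmB)}
  through step 1 (pick(b2,rmB,left)): drop {carry(b2,left)}, keep {robot_in(rmB)}, require {ball_in(b2,rmB), free(left), robot_in(rmB)}
    → {ball_in(b2,rmB), free(left), robot_in(rmB)}

== RESULT ==
["ball_in(b2,rmB)", "free(left)", "robot_in(rmB)"]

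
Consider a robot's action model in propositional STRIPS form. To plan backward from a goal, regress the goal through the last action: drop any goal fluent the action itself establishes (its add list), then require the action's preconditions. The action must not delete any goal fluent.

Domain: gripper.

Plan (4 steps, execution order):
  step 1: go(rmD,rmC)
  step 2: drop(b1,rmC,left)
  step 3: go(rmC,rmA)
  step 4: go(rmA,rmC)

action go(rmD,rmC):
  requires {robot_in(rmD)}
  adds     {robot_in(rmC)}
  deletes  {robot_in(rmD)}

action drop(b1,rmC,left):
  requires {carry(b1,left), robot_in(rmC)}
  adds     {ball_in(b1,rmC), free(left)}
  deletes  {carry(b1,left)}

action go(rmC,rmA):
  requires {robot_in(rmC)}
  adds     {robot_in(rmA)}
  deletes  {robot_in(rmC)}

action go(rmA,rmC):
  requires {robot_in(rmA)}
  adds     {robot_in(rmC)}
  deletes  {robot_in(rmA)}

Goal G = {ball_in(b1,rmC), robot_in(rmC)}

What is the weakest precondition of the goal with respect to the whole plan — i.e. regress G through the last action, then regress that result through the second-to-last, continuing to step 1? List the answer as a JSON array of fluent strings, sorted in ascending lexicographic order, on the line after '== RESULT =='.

Work backward from the goal:
  through step 4 (go(rmA,rmC)): drop {robot_in(rmC)}, keep {ball_in(b1,rmC)}, require {robot_in(rmA)}
    → {ball_in(b1,rmC), robot_in(rmA)}
  through step 3 (go(rmC,rmA)): drop {robot_in(rmA)}, keep {ball_in(b1,rmC)}, require {robot_in(rmC)}
    → {ball_in(b1,rmC), robot_in(rmC)}
  through step 2 (drop(b1,rmC,left)): drop {ball_in(b1,rmC)}, keep {robot_in(rmC)}, require {carry(b1,left), robot_in(rmC)}
    → {carry(b1,left), robot_in(rmC)}
  through step 1 (go(rmD,rmC)): drop {robot_in(rmC)}, keep {carry(b1,left)}, require {robot_in(rmD)}
    → {carry(b1,left), robot_in(rmD)}

== RESULT ==
["carry(b1,left)", "robot_in(rmD)"]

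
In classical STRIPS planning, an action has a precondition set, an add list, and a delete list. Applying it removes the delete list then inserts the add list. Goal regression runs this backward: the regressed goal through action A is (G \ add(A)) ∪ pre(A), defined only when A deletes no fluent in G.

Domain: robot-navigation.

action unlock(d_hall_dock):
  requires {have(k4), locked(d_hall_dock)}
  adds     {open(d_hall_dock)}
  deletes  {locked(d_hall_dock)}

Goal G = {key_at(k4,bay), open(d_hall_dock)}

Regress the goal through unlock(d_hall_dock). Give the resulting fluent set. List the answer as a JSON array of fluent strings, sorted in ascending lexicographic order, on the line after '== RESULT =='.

Regress:
  G ∩ del = {}  (empty — regression defined)
  G \ add = {key_at(k4,bay), open(d_hall_dock)} \ {open(d_hall_dock)} = {key_at(k4,bay)}
  ∪ pre   = {key_at(k4,bay)} ∪ {have(k4), locked(d_hall_dock)}
          = {have(k4), key_at(k4,bay), locked(d_hall_dock)}

== RESULT ==
["have(k4)", "key_at(k4,bay)", "locked(d_hall_dock)"]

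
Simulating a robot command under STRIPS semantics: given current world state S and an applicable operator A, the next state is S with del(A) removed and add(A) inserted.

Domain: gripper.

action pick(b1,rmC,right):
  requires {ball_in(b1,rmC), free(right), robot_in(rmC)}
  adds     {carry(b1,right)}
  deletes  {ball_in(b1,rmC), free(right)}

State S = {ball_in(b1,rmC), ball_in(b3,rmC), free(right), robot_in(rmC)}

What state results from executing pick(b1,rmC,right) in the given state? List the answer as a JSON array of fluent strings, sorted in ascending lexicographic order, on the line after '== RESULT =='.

Compute (S \ del) ∪ add:
  pre ⊆ S: {ball_in(b1,rmC), free(right), robot_in(rmC)} ⊆ S  — applicable
  S \ del = {ball_in(b3,rmC), robot_in(rmC)}
  ∪ add   = {ball_in(b3,rmC), carry(b1,right), robot_in(rmC)}

== RESULT ==
["ball_in(b3,rmC)", "carry(b1,right)", "robot_in(rmC)"]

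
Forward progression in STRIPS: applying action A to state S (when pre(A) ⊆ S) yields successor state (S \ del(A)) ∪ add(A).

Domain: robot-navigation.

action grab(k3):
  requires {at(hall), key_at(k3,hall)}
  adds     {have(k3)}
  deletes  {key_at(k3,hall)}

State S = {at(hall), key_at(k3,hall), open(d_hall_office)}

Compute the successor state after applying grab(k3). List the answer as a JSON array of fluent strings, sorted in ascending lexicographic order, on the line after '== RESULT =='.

Compute (S \ del) ∪ add:
  pre ⊆ S: {at(hall), key_at(k3,hall)} ⊆ S  — applicable
  S \ del = {at(hall), open(d_hall_office)}
  ∪ add   = {at(hall), have(k3), open(d_hall_office)}

== RESULT ==
["at(hall)", "have(k3)", "open(d_hall_office)"]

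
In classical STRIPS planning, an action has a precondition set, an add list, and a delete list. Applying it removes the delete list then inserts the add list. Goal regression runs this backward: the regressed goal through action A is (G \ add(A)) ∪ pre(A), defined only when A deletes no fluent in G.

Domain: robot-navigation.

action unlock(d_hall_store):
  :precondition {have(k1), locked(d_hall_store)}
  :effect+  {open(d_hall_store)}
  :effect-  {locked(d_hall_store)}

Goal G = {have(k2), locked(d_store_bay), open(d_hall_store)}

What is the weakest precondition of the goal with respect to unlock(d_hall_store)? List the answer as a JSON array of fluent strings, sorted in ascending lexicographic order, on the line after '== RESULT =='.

Compute (G \ add) ∪ pre:
  G ∩ del = {}  (empty — regression defined)
  G \ add = {have(k2), locked(d_store_bay), open(d_hall_store)} \ {open(d_hall_store)} = {have(k2), locked(d_store_bay)}
  ∪ pre   = {have(k2), locked(d_store_bay)} ∪ {have(k1), locked(d_hall_store)}
          = {have(k1), have(k2), locked(d_hall_store), locked(d_store_bay)}

== RESULT ==
["have(k1)", "have(k2)", "locked(d_hall_store)", "locked(d_store_bay)"]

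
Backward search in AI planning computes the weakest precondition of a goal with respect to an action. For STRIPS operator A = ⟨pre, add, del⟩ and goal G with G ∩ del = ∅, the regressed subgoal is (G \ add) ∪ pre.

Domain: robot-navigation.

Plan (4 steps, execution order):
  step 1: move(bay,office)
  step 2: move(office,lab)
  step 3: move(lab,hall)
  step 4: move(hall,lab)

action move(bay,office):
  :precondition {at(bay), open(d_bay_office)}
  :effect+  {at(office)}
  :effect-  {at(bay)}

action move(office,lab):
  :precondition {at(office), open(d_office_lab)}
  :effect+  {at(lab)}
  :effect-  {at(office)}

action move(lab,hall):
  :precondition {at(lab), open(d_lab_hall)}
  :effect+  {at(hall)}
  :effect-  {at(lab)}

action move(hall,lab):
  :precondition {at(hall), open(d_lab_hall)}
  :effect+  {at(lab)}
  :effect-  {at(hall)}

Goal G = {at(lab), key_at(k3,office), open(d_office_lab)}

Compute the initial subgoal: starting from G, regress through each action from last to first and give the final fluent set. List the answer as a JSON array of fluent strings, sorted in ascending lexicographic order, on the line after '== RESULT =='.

Work backward from the goal:
  through step 4 (move(hall,lab)): drop {at(lab)}, keep {key_at(k3,office), open(d_office_lab)}, require {at(hall), open(d_lab_hall)}
    → {at(hall), key_at(k3,office), open(d_lab_hall), open(d_office_lab)}
  through step 3 (move(lab,hall)): drop {at(hall)}, keep {key_at(k3,office), open(d_lab_hall), open(d_office_lab)}, require {at(lab), open(d_lab_hall)}
    → {at(lab), key_at(k3,office), open(d_lab_hall), open(d_office_lab)}
  through step 2 (move(office,lab)): drop {at(lab)}, keep {key_at(k3,office), open(d_lab_hall), open(d_office_lab)}, require {at(office), open(d_office_lab)}
    → {at(office), key_at(k3,office), open(d_lab_hall), open(d_office_lab)}
  through step 1 (move(bay,office)): drop {at(office)}, keep {key_at(k3,office), open(d_lab_hall), open(d_office_lab)}, require {at(bay), open(d_bay_office)}
    → {at(bay), key_at(k3,office), open(d_bay_office), open(d_lab_hall), open(d_office_lab)}

== RESULT ==
["at(bay)", "key_at(k3,office)", "open(d_bay_office)", "open(d_lab_hall)", "open(d_office_lab)"]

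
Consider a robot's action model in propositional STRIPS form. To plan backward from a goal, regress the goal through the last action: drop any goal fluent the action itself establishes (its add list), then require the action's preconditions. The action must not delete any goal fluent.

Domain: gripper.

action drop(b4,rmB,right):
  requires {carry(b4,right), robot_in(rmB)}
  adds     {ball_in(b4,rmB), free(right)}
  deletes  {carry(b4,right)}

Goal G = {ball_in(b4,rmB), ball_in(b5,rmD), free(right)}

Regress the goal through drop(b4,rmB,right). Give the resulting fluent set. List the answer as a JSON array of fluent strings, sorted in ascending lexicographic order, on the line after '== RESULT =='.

Regress:
  G ∩ del = {}  (empty — regression defined)
  G \ add = {ball_in(b4,rmB), ball_in(b5,rmD), free(right)} \ {ball_in(b4,rmB), free(right)} = {ball_in(b5,rmD)}
  ∪ pre   = {ball_in(b5,rmD)} ∪ {carry(b4,right), robot_in(rmB)}
          = {ball_in(b5,rmD), carry(b4,right), robot_in(rmB)}

== RESULT ==
["ball_in(b5,rmD)", "carry(b4,right)", "robot_in(rmB)"]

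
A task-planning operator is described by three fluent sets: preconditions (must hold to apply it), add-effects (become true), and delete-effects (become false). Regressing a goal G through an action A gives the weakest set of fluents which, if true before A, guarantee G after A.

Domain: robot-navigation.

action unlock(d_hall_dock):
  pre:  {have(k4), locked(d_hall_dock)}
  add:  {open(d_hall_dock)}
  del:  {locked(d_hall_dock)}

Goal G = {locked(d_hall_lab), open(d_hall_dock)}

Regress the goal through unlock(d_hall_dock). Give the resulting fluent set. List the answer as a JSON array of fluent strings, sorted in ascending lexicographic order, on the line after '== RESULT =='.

Compute (G \ add) ∪ pre:
  G ∩ del = {}  (empty — regression defined)
  G \ add = {locked(d_hall_lab), open(d_hall_dock)} \ {open(d_hall_dock)} = {locked(d_hall_lab)}
  ∪ pre   = {locked(d_hall_lab)} ∪ {have(k4), locked(d_hall_dock)}
          = {have(k4), locked(d_hall_dock), locked(d_hall_lab)}

== RESULT ==
["have(k4)", "locked(d_hall_dock)", "locked(d_hall_lab)"]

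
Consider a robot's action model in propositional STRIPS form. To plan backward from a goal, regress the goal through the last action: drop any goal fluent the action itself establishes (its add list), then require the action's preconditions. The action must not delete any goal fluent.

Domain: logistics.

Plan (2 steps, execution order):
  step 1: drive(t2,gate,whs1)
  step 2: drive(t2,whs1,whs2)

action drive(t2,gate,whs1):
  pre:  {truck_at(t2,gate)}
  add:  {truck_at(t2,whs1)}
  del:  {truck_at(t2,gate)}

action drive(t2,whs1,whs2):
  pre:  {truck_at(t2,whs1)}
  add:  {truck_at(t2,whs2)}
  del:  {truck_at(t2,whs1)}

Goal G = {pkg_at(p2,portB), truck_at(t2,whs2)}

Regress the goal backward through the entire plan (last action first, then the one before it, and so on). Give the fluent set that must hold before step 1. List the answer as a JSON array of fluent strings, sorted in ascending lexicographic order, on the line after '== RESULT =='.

Regress step by step:
  through step 2 (drive(t2,whs1,whs2)): drop {truck_at(t2,whs2)}, keep {pkg_at(p2,portB)}, require {truck_at(t2,whs1)}
    → {pkg_at(p2,portB), truck_at(t2,whs1)}
  through step 1 (drive(t2,gate,whs1)): drop {truck_at(t2,whs1)}, keep {pkg_at(p2,portB)}, require {truck_at(t2,gate)}
    → {pkg_at(p2,portB), truck_at(t2,gate)}

== RESULT ==
["pkg_at(p2,portB)", "truck_at(t2,gate)"]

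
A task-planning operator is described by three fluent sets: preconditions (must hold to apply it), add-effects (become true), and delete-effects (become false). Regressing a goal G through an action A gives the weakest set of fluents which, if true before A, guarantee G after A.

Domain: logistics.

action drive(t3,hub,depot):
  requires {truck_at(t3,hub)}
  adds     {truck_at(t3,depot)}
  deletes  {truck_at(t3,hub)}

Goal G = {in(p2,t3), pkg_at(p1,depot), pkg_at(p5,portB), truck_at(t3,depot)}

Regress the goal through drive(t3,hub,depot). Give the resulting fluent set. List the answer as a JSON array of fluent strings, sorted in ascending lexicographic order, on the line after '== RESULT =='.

Compute (G \ add) ∪ pre:
  G ∩ del = {}  (empty — regression defined)
  G \ add = {in(p2,t3), pkg_at(p1,depot), pkg_at(p5,portB), truck_at(t3,depot)} \ {truck_at(t3,depot)} = {in(p2,t3), pkg_at(p1,depot), pkg_at(p5,portB)}
  ∪ pre   = {in(p2,t3), pkg_at(p1,depot), pkg_at(p5,portB)} ∪ {truck_at(t3,hub)}
          = {in(p2,t3), pkg_at(p1,depot), pkg_at(p5,portB), truck_at(t3,hub)}

== RESULT ==
["in(p2,t3)", "pkg_at(p1,depot)", "pkg_at(p5,portB)", "truck_at(t3,hub)"]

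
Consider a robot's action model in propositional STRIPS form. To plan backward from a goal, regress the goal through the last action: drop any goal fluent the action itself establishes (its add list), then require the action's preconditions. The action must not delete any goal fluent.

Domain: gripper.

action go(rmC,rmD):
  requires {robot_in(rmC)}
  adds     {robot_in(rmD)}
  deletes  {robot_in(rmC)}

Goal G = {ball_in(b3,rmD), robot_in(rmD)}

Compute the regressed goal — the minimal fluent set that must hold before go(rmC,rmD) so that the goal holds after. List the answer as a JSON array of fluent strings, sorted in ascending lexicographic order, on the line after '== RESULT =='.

Regress:
  G ∩ del = {}  (empty — regression defined)
  G \ add = {ball_in(b3,rmD), robot_in(rmD)} \ {robot_in(rmD)} = {ball_in(b3,rmD)}
  ∪ pre   = {ball_in(b3,rmD)} ∪ {robot_in(rmC)}
          = {ball_in(b3,rmD), robot_in(rmC)}

== RESULT ==
["ball_in(b3,rmD)", "robot_in(rmC)"]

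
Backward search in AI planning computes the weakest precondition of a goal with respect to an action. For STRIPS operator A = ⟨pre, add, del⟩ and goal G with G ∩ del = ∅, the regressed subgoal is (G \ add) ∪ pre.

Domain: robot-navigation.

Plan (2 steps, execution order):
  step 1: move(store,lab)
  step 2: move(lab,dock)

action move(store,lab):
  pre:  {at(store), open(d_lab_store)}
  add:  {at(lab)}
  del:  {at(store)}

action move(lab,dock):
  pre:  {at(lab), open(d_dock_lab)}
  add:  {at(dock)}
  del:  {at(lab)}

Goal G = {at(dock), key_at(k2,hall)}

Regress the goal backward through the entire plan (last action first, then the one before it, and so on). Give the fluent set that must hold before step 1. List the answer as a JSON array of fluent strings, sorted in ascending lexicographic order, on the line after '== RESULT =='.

Regress step by step:
  through step 2 (move(lab,dock)): drop {at(dock)}, keep {key_at(k2,hall)}, require {at(lab), open(d_dock_lab)}
    → {at(lab), key_at(k2,hall), open(d_dock_lab)}
  through step 1 (move(store,lab)): drop {at(lab)}, keep {key_at(k2,hall), open(d_dock_lab)}, require {at(store), open(d_lab_store)}
    → {at(store), key_at(k2,hall), open(d_dock_lab), open(d_lab_store)}

== RESULT ==
["at(store)", "key_at(k2,hall)", "open(d_dock_lab)", "open(d_lab_store)"]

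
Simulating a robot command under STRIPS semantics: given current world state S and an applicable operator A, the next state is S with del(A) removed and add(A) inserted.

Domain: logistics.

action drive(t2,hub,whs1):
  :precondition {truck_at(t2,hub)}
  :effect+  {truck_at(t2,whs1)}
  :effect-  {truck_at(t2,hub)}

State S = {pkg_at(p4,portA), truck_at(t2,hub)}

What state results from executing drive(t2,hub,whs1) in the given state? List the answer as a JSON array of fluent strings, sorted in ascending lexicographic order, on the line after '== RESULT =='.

Compute (S \ del) ∪ add:
  pre ⊆ S: {truck_at(t2,hub)} ⊆ S  — applicable
  S \ del = {pkg_at(p4,portA)}
  ∪ add   = {pkg_at(p4,portA), truck_at(t2,whs1)}

== RESULT ==
["pkg_at(p4,portA)", "truck_at(t2,whs1)"]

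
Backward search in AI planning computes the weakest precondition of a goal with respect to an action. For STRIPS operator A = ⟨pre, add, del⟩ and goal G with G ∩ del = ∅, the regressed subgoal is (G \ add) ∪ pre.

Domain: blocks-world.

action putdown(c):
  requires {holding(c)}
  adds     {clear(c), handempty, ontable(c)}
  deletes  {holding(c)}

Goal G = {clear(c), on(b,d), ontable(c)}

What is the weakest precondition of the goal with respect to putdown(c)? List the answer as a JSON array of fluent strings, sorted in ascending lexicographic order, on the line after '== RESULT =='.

Regress:
  G ∩ del = {}  (empty — regression defined)
  G \ add = {clear(c), on(b,d), ontable(c)} \ {clear(c), handempty, ontable(c)} = {on(b,d)}
  ∪ pre   = {on(b,d)} ∪ {holding(c)}
          = {holding(c), on(b,d)}

== RESULT ==
["holding(c)", "on(b,d)"]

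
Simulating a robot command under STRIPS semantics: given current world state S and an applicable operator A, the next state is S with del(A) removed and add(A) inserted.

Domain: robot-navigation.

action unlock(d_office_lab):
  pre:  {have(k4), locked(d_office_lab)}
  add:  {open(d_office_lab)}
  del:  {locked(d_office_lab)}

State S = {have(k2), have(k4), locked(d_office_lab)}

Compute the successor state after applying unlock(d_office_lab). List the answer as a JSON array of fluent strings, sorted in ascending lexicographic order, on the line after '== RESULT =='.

Progress:
  pre ⊆ S: {have(k4), locked(d_office_lab)} ⊆ S  — applicable
  S \ del = {have(k2), have(k4)}
  ∪ add   = {have(k2), have(k4), open(d_office_lab)}

== RESULT ==
["have(k2)", "have(k4)", "open(d_office_lab)"]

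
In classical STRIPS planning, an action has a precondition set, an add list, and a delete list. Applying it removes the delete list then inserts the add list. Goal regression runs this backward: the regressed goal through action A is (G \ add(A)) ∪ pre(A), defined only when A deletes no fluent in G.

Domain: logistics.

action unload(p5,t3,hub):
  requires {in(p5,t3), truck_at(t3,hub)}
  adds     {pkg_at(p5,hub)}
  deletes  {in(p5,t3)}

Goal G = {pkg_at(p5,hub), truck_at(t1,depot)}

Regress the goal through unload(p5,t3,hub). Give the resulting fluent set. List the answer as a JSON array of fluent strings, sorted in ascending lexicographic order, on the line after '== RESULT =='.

Compute (G \ add) ∪ pre:
  G ∩ del = {}  (empty — regression defined)
  G \ add = {pkg_at(p5,hub), truck_at(t1,depot)} \ {pkg_at(p5,hub)} = {truck_at(t1,depot)}
  ∪ pre   = {truck_at(t1,depot)} ∪ {in(p5,t3), truck_at(t3,hub)}
          = {in(p5,t3), truck_at(t1,depot), truck_at(t3,hub)}

== RESULT ==
["in(p5,t3)", "truck_at(t1,depot)", "truck_at(t3,hub)"]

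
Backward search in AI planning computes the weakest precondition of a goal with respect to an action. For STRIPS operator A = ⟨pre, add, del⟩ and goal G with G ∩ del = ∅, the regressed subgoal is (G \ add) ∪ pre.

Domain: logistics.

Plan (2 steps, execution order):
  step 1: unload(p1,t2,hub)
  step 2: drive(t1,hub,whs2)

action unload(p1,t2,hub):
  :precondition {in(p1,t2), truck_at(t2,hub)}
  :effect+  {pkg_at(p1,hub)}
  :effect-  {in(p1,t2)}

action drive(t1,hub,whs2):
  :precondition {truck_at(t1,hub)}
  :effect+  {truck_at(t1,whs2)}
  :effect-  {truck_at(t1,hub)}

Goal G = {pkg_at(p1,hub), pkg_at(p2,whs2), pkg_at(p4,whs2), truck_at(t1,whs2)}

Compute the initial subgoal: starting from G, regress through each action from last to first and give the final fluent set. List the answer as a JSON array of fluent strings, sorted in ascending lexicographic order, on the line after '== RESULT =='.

Work backward from the goal:
  through step 2 (drive(t1,hub,whs2)): drop {truck_at(t1,whs2)}, keep {pkg_at(p1,hub), pkg_at(p2,whs2), pkg_at(p4,whs2)}, require {truck_at(t1,hub)}
    → {pkg_at(p1,hub), pkg_at(p2,whs2), pkg_at(p4,whs2), truck_at(t1,hub)}
  through step 1 (unload(p1,t2,hub)): drop {pkg_at(p1,hub)}, keep {pkg_at(p2,whs2), pkg_at(p4,whs2), truck_at(t1,hub)}, require {in(p1,t2), truck_at(t2,hub)}
    → {in(p1,t2), pkg_at(p2,whs2), pkg_at(p4,whs2), truck_at(t1,hub), truck_at(t2,hub)}

== RESULT ==
["in(p1,t2)", "pkg_at(p2,whs2)", "pkg_at(p4,whs2)", "truck_at(t1,hub)", "truck_at(t2,hub)"]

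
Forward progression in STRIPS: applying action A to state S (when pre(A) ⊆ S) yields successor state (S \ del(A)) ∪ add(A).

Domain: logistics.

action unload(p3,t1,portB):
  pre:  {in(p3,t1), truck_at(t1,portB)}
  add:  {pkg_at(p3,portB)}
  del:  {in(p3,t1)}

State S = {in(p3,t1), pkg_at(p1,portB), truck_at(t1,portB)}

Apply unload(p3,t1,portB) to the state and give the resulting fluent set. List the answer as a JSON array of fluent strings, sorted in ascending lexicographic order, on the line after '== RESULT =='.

Progress:
  pre ⊆ S: {in(p3,t1), truck_at(t1,portB)} ⊆ S  — applicable
  S \ del = {pkg_at(p1,portB), truck_at(t1,portB)}
  ∪ add   = {pkg_at(p1,portB), pkg_at(p3,portB), truck_at(t1,portB)}

== RESULT ==
["pkg_at(p1,portB)", "pkg_at(p3,portB)", "truck_at(t1,portB)"]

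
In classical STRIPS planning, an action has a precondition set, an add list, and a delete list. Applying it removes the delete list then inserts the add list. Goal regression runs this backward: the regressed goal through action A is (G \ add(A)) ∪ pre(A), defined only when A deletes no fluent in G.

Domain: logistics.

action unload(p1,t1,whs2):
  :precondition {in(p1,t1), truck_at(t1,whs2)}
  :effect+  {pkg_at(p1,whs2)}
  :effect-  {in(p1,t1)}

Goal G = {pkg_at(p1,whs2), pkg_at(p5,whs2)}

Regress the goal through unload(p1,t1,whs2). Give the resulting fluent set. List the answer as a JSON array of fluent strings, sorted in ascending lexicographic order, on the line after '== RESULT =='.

Compute (G \ add) ∪ pre:
  G ∩ del = {}  (empty — regression defined)
  G \ add = {pkg_at(p1,whs2), pkg_at(p5,whs2)} \ {pkg_at(p1,whs2)} = {pkg_at(p5,whs2)}
  ∪ pre   = {pkg_at(p5,whs2)} ∪ {in(p1,t1), truck_at(t1,whs2)}
          = {in(p1,t1), pkg_at(p5,whs2), truck_at(t1,whs2)}

== RESULT ==
["in(p1,t1)", "pkg_at(p5,whs2)", "truck_at(t1,whs2)"]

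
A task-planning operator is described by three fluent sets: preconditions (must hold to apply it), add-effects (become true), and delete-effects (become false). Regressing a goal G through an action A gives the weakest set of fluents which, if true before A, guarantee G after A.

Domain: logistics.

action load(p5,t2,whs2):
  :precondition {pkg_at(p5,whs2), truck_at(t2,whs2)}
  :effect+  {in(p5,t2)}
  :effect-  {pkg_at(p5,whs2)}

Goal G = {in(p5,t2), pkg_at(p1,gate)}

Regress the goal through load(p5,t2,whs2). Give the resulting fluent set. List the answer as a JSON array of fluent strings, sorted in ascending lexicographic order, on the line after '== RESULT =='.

Compute (G \ add) ∪ pre:
  G ∩ del = {}  (empty — regression defined)
  G \ add = {in(p5,t2), pkg_at(p1,gate)} \ {in(p5,t2)} = {pkg_at(p1,gate)}
  ∪ pre   = {pkg_at(p1,gate)} ∪ {pkg_at(p5,whs2), truck_at(t2,whs2)}
          = {pkg_at(p1,gate), pkg_at(p5,whs2), truck_at(t2,whs2)}

== RESULT ==
["pkg_at(p1,gate)", "pkg_at(p5,whs2)", "truck_at(t2,whs2)"]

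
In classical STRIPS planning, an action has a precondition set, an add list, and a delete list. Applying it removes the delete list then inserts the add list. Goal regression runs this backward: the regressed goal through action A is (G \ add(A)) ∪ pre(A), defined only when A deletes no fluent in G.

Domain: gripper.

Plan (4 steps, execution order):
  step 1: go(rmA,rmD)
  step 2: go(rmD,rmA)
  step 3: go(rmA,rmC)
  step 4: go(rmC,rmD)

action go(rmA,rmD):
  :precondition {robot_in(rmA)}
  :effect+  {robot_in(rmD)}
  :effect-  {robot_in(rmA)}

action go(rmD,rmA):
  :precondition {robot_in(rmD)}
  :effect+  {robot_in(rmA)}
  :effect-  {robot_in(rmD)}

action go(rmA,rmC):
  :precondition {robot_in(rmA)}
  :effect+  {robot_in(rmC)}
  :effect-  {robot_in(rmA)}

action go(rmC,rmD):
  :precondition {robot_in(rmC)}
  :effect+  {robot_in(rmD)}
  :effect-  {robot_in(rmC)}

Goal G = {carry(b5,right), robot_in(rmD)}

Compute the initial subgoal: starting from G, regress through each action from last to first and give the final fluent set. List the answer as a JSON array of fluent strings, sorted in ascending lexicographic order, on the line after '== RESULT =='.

Work backward from the goal:
  through step 4 (go(rmC,rmD)): drop {robot_in(rmD)}, keep {carry(b5,right)}, require {robot_in(rmC)}
    → {carry(b5,right), robot_in(rmC)}
  through step 3 (go(rmA,rmC)): drop {robot_in(rmC)}, keep {carry(b5,right)}, require {robot_in(rmA)}
    → {carry(b5,right), robot_in(rmA)}
  through step 2 (go(rmD,rmA)): drop {robot_in(rmA)}, keep {carry(b5,right)}, require {robot_in(rmD)}
    → {carry(b5,right), robot_in(rmD)}
  through step 1 (go(rmA,rmD)): drop {robot_in(rmD)}, keep {carry(b5,right)}, require {robot_in(rmA)}
    → {carry(b5,right), robot_in(rmA)}

== RESULT ==
["carry(b5,right)", "robot_in(rmA)"]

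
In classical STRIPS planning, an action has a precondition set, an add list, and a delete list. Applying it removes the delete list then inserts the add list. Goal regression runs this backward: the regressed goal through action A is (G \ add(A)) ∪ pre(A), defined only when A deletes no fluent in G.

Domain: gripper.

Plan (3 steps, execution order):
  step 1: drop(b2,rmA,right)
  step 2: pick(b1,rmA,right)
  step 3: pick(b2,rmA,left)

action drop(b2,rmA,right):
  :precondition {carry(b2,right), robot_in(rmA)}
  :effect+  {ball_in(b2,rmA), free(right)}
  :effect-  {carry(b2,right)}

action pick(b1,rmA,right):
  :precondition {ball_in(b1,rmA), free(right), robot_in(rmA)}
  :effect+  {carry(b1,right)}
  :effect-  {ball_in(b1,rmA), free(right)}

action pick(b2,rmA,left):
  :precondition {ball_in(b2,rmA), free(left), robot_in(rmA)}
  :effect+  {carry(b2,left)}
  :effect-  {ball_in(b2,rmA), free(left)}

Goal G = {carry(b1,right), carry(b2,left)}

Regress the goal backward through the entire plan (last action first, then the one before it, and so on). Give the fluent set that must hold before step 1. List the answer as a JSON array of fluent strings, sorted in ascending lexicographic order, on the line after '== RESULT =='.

Work backward from the goal:
  through step 3 (pick(b2,rmA,left)): drop {carry(b2,left)}, keep {carry(b1,right)}, require {ball_in(b2,rmA), free(left), robot_in(rmA)}
    → {ball_in(b2,rmA), carry(b1,right), free(left), robot_in(rmA)}
  through step 2 (pick(b1,rmA,right)): drop {carry(b1,right)}, keep {ball_in(b2,rmA), free(left), robot_in(rmA)}, require {ball_in(b1,rmA), free(right), robot_in(rmA)}
    → {ball_in(b1,rmA), ball_in(b2,rmA), free(left), free(right), robot_in(rmA)}
  through step 1 (drop(b2,rmA,right)): drop {ball_in(b2,rmA), free(right)}, keep {ball_in(b1,rmA), free(left), robot_in(rmA)}, require {carry(b2,right), robot_in(rmA)}
    → {ball_in(b1,rmA), carry(b2,right), free(left), robot_in(rmA)}

== RESULT ==
["ball_in(b1,rmA)", "carry(b2,right)", "free(left)", "robot_in(rmA)"]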